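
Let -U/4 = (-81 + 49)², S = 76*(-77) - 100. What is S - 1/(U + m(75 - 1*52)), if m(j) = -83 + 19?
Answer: -24760319/4160 ≈ -5952.0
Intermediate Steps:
S = -5952 (S = -5852 - 100 = -5952)
m(j) = -64
U = -4096 (U = -4*(-81 + 49)² = -4*(-32)² = -4*1024 = -4096)
S - 1/(U + m(75 - 1*52)) = -5952 - 1/(-4096 - 64) = -5952 - 1/(-4160) = -5952 - 1*(-1/4160) = -5952 + 1/4160 = -24760319/4160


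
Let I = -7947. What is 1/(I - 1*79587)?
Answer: -1/87534 ≈ -1.1424e-5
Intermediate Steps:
1/(I - 1*79587) = 1/(-7947 - 1*79587) = 1/(-7947 - 79587) = 1/(-87534) = -1/87534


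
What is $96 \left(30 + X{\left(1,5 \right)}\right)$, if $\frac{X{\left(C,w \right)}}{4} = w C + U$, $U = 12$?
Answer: $9408$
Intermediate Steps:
$X{\left(C,w \right)} = 48 + 4 C w$ ($X{\left(C,w \right)} = 4 \left(w C + 12\right) = 4 \left(C w + 12\right) = 4 \left(12 + C w\right) = 48 + 4 C w$)
$96 \left(30 + X{\left(1,5 \right)}\right) = 96 \left(30 + \left(48 + 4 \cdot 1 \cdot 5\right)\right) = 96 \left(30 + \left(48 + 20\right)\right) = 96 \left(30 + 68\right) = 96 \cdot 98 = 9408$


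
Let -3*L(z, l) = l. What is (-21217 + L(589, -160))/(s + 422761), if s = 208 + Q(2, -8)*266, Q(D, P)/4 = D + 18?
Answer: -63491/1332747 ≈ -0.047639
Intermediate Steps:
L(z, l) = -l/3
Q(D, P) = 72 + 4*D (Q(D, P) = 4*(D + 18) = 4*(18 + D) = 72 + 4*D)
s = 21488 (s = 208 + (72 + 4*2)*266 = 208 + (72 + 8)*266 = 208 + 80*266 = 208 + 21280 = 21488)
(-21217 + L(589, -160))/(s + 422761) = (-21217 - ⅓*(-160))/(21488 + 422761) = (-21217 + 160/3)/444249 = -63491/3*1/444249 = -63491/1332747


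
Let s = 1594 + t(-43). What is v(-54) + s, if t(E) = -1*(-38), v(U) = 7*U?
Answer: 1254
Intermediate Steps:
t(E) = 38
s = 1632 (s = 1594 + 38 = 1632)
v(-54) + s = 7*(-54) + 1632 = -378 + 1632 = 1254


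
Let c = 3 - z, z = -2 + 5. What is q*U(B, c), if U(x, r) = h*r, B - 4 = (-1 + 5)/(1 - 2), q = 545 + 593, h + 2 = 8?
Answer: 0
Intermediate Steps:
h = 6 (h = -2 + 8 = 6)
z = 3
q = 1138
c = 0 (c = 3 - 1*3 = 3 - 3 = 0)
B = 0 (B = 4 + (-1 + 5)/(1 - 2) = 4 + 4/(-1) = 4 + 4*(-1) = 4 - 4 = 0)
U(x, r) = 6*r
q*U(B, c) = 1138*(6*0) = 1138*0 = 0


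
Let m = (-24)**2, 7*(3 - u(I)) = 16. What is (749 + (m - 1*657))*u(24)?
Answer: 3340/7 ≈ 477.14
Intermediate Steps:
u(I) = 5/7 (u(I) = 3 - 1/7*16 = 3 - 16/7 = 5/7)
m = 576
(749 + (m - 1*657))*u(24) = (749 + (576 - 1*657))*(5/7) = (749 + (576 - 657))*(5/7) = (749 - 81)*(5/7) = 668*(5/7) = 3340/7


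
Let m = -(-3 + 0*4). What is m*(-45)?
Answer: -135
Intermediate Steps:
m = 3 (m = -(-3 + 0) = -1*(-3) = 3)
m*(-45) = 3*(-45) = -135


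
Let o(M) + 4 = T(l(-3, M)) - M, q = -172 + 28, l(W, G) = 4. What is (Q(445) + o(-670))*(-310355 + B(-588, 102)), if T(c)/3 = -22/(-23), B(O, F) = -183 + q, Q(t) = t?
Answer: -7959362158/23 ≈ -3.4606e+8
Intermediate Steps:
q = -144
B(O, F) = -327 (B(O, F) = -183 - 144 = -327)
T(c) = 66/23 (T(c) = 3*(-22/(-23)) = 3*(-22*(-1/23)) = 3*(22/23) = 66/23)
o(M) = -26/23 - M (o(M) = -4 + (66/23 - M) = -26/23 - M)
(Q(445) + o(-670))*(-310355 + B(-588, 102)) = (445 + (-26/23 - 1*(-670)))*(-310355 - 327) = (445 + (-26/23 + 670))*(-310682) = (445 + 15384/23)*(-310682) = (25619/23)*(-310682) = -7959362158/23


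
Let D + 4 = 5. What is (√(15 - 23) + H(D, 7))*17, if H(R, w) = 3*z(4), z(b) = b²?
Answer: 816 + 34*I*√2 ≈ 816.0 + 48.083*I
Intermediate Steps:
D = 1 (D = -4 + 5 = 1)
H(R, w) = 48 (H(R, w) = 3*4² = 3*16 = 48)
(√(15 - 23) + H(D, 7))*17 = (√(15 - 23) + 48)*17 = (√(-8) + 48)*17 = (2*I*√2 + 48)*17 = (48 + 2*I*√2)*17 = 816 + 34*I*√2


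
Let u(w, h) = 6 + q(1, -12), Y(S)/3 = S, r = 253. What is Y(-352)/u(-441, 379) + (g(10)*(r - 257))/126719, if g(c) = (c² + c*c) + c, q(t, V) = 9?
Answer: -44609288/633595 ≈ -70.407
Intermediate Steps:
Y(S) = 3*S
g(c) = c + 2*c² (g(c) = (c² + c²) + c = 2*c² + c = c + 2*c²)
u(w, h) = 15 (u(w, h) = 6 + 9 = 15)
Y(-352)/u(-441, 379) + (g(10)*(r - 257))/126719 = (3*(-352))/15 + ((10*(1 + 2*10))*(253 - 257))/126719 = -1056*1/15 + ((10*(1 + 20))*(-4))*(1/126719) = -352/5 + ((10*21)*(-4))*(1/126719) = -352/5 + (210*(-4))*(1/126719) = -352/5 - 840*1/126719 = -352/5 - 840/126719 = -44609288/633595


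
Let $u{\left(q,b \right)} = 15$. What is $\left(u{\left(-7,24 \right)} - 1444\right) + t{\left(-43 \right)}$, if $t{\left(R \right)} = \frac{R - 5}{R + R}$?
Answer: $- \frac{61423}{43} \approx -1428.4$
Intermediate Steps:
$t{\left(R \right)} = \frac{-5 + R}{2 R}$
$\left(u{\left(-7,24 \right)} - 1444\right) + t{\left(-43 \right)} = \left(15 - 1444\right) + \frac{-5 - 43}{2 \left(-43\right)} = -1429 + \frac{1}{2} \left(- \frac{1}{43}\right) \left(-48\right) = -1429 + \frac{24}{43} = - \frac{61423}{43}$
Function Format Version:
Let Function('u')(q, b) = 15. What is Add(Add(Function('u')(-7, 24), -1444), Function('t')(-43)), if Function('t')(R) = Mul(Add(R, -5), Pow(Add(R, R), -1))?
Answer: Rational(-61423, 43) ≈ -1428.4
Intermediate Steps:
Function('t')(R) = Mul(Rational(1, 2), Pow(R, -1), Add(-5, R)) (Function('t')(R) = Mul(Add(-5, R), Pow(Mul(2, R), -1)) = Mul(Add(-5, R), Mul(Rational(1, 2), Pow(R, -1))) = Mul(Rational(1, 2), Pow(R, -1), Add(-5, R)))
Add(Add(Function('u')(-7, 24), -1444), Function('t')(-43)) = Add(Add(15, -1444), Mul(Rational(1, 2), Pow(-43, -1), Add(-5, -43))) = Add(-1429, Mul(Rational(1, 2), Rational(-1, 43), -48)) = Add(-1429, Rational(24, 43)) = Rational(-61423, 43)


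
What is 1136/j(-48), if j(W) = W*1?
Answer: -71/3 ≈ -23.667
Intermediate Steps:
j(W) = W
1136/j(-48) = 1136/(-48) = 1136*(-1/48) = -71/3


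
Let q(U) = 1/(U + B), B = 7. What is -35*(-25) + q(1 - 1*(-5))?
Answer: 11376/13 ≈ 875.08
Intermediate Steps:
q(U) = 1/(7 + U) (q(U) = 1/(U + 7) = 1/(7 + U))
-35*(-25) + q(1 - 1*(-5)) = -35*(-25) + 1/(7 + (1 - 1*(-5))) = 875 + 1/(7 + (1 + 5)) = 875 + 1/(7 + 6) = 875 + 1/13 = 11376/13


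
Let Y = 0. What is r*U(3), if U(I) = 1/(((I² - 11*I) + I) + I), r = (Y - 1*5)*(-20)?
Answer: -50/9 ≈ -5.5556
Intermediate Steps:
r = 100 (r = (0 - 1*5)*(-20) = (0 - 5)*(-20) = -5*(-20) = 100)
U(I) = 1/(I² - 9*I) (U(I) = 1/((I² - 10*I) + I) = 1/(I² - 9*I))
r*U(3) = 100*(1/(3*(-9 + 3))) = 100*((⅓)/(-6)) = 100*((⅓)*(-⅙)) = 100*(-1/18) = -50/9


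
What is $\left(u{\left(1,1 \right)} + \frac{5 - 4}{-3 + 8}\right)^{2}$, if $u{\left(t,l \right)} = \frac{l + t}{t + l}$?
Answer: $\frac{36}{25} \approx 1.44$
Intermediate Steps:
$u{\left(t,l \right)} = 1$ ($u{\left(t,l \right)} = \frac{l + t}{l + t} = 1$)
$\left(u{\left(1,1 \right)} + \frac{5 - 4}{-3 + 8}\right)^{2} = \left(1 + \frac{5 - 4}{-3 + 8}\right)^{2} = \left(1 + 1 \cdot \frac{1}{5}\right)^{2} = \left(1 + \frac{1}{5}\right)^{2} = \left(\frac{6}{5}\right)^{2} = \frac{36}{25}$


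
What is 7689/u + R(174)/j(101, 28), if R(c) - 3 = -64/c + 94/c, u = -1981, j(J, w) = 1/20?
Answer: 3422059/57449 ≈ 59.567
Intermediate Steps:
j(J, w) = 1/20
R(c) = 3 + 30/c (R(c) = 3 + (-64/c + 94/c) = 3 + 30/c)
7689/u + R(174)/j(101, 28) = 7689/(-1981) + (3 + 30/174)/(1/20) = 7689*(-1/1981) + (3 + 30*(1/174))*20 = -7689/1981 + (3 + 5/29)*20 = -7689/1981 + (92/29)*20 = -7689/1981 + 1840/29 = 3422059/57449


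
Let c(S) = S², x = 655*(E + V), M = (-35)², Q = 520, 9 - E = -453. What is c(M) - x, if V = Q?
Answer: 857415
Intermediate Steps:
E = 462 (E = 9 - 1*(-453) = 9 + 453 = 462)
V = 520
M = 1225
x = 643210 (x = 655*(462 + 520) = 655*982 = 643210)
c(M) - x = 1225² - 1*643210 = 1500625 - 643210 = 857415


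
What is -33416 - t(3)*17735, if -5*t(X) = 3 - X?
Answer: -33416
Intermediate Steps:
t(X) = -⅗ + X/5 (t(X) = -(3 - X)/5 = -⅗ + X/5)
-33416 - t(3)*17735 = -33416 - (-⅗ + (⅕)*3)*17735 = -33416 - (-⅗ + ⅗)*17735 = -33416 - 0*17735 = -33416 - 1*0 = -33416 + 0 = -33416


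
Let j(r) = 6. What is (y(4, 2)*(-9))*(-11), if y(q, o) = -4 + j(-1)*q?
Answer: 1980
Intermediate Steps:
y(q, o) = -4 + 6*q
(y(4, 2)*(-9))*(-11) = ((-4 + 6*4)*(-9))*(-11) = ((-4 + 24)*(-9))*(-11) = (20*(-9))*(-11) = -180*(-11) = 1980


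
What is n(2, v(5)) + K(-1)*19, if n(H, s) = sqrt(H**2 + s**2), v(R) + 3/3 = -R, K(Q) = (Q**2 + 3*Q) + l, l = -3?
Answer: -95 + 2*sqrt(10) ≈ -88.675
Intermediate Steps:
K(Q) = -3 + Q**2 + 3*Q (K(Q) = (Q**2 + 3*Q) - 3 = -3 + Q**2 + 3*Q)
v(R) = -1 - R
n(2, v(5)) + K(-1)*19 = sqrt(2**2 + (-1 - 1*5)**2) + (-3 + (-1)**2 + 3*(-1))*19 = sqrt(4 + (-1 - 5)**2) + (-3 + 1 - 3)*19 = sqrt(4 + (-6)**2) - 5*19 = sqrt(4 + 36) - 95 = sqrt(40) - 95 = 2*sqrt(10) - 95 = -95 + 2*sqrt(10)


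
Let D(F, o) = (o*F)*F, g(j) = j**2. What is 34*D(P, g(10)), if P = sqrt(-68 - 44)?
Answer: -380800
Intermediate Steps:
P = 4*I*sqrt(7) (P = sqrt(-112) = 4*I*sqrt(7) ≈ 10.583*I)
D(F, o) = o*F**2 (D(F, o) = (F*o)*F = o*F**2)
34*D(P, g(10)) = 34*(10**2*(4*I*sqrt(7))**2) = 34*(100*(-112)) = 34*(-11200) = -380800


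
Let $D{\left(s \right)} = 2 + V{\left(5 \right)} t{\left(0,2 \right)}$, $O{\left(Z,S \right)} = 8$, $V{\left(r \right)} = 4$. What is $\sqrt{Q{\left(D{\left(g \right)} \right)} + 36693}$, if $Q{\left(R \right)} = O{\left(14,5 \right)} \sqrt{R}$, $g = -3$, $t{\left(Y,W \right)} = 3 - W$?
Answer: $\sqrt{36693 + 8 \sqrt{6}} \approx 191.61$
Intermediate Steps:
$D{\left(s \right)} = 6$ ($D{\left(s \right)} = 2 + 4 \left(3 - 2\right) = 2 + 4 \cdot 1 = 2 + 4 = 6$)
$Q{\left(R \right)} = 8 \sqrt{R}$
$\sqrt{Q{\left(D{\left(g \right)} \right)} + 36693} = \sqrt{8 \sqrt{6} + 36693} = \sqrt{36693 + 8 \sqrt{6}}$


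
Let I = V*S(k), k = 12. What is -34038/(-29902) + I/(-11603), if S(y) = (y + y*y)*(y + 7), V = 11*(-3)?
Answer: 1659858669/173476453 ≈ 9.5682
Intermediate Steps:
V = -33
S(y) = (7 + y)*(y + y²) (S(y) = (y + y²)*(7 + y) = (7 + y)*(y + y²))
I = -97812 (I = -396*(7 + 12² + 8*12) = -396*(7 + 144 + 96) = -396*247 = -33*2964 = -97812)
-34038/(-29902) + I/(-11603) = -34038/(-29902) - 97812/(-11603) = -34038*(-1/29902) - 97812*(-1/11603) = 17019/14951 + 97812/11603 = 1659858669/173476453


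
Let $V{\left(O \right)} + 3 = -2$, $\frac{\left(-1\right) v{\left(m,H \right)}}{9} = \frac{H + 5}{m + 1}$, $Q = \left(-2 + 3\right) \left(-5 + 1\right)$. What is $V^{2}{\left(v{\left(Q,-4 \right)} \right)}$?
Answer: $25$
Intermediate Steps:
$Q = -4$ ($Q = 1 \left(-4\right) = -4$)
$v{\left(m,H \right)} = - \frac{9 \left(5 + H\right)}{1 + m}$ ($v{\left(m,H \right)} = - 9 \frac{H + 5}{m + 1} = - 9 \frac{5 + H}{1 + m} = - \frac{9 \left(5 + H\right)}{1 + m}$)
$V{\left(O \right)} = -5$ ($V{\left(O \right)} = -3 - 2 = -5$)
$V^{2}{\left(v{\left(Q,-4 \right)} \right)} = \left(-5\right)^{2} = 25$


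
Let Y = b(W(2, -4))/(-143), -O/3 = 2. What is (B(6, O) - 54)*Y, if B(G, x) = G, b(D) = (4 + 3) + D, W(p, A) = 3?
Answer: 480/143 ≈ 3.3566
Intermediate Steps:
O = -6 (O = -3*2 = -6)
b(D) = 7 + D
Y = -10/143 (Y = (7 + 3)/(-143) = 10*(-1/143) = -10/143 ≈ -0.069930)
(B(6, O) - 54)*Y = (6 - 54)*(-10/143) = -48*(-10/143) = 480/143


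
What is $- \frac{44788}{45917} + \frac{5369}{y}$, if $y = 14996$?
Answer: $- \frac{425112475}{688571332} \approx -0.61738$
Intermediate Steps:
$- \frac{44788}{45917} + \frac{5369}{y} = - \frac{44788}{45917} + \frac{5369}{14996} = - \frac{425112475}{688571332}$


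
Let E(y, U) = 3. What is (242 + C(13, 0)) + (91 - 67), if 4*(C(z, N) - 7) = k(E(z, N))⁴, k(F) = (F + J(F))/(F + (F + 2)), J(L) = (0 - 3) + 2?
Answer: 279553/1024 ≈ 273.00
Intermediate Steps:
J(L) = -1 (J(L) = -3 + 2 = -1)
k(F) = (-1 + F)/(2 + 2*F) (k(F) = (F - 1)/(F + (F + 2)) = (-1 + F)/(F + (2 + F)) = (-1 + F)/(2 + 2*F))
C(z, N) = 7169/1024 (C(z, N) = 7 + ((-1 + 3)/(2*(1 + 3)))⁴/4 = 7 + ((½)*2/4)⁴/4 = 7 + ((½)*(¼)*2)⁴/4 = 7 + (¼)⁴/4 = 7 + (¼)*(1/256) = 7 + 1/1024 = 7169/1024)
(242 + C(13, 0)) + (91 - 67) = (242 + 7169/1024) + (91 - 67) = 254977/1024 + 24 = 279553/1024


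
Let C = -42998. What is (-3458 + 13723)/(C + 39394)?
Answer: -10265/3604 ≈ -2.8482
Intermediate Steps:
(-3458 + 13723)/(C + 39394) = (-3458 + 13723)/(-42998 + 39394) = 10265/(-3604) = 10265*(-1/3604) = -10265/3604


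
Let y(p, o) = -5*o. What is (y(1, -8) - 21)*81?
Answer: 1539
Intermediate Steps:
(y(1, -8) - 21)*81 = (-5*(-8) - 21)*81 = (40 - 21)*81 = 19*81 = 1539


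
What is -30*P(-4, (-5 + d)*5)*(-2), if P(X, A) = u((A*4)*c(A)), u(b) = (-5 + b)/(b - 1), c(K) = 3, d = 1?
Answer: 14700/241 ≈ 60.996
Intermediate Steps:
u(b) = (-5 + b)/(-1 + b)
P(X, A) = (-5 + 12*A)/(-1 + 12*A) (P(X, A) = (-5 + (A*4)*3)/(-1 + (A*4)*3) = (-5 + (4*A)*3)/(-1 + (4*A)*3) = (-5 + 12*A)/(-1 + 12*A))
-30*P(-4, (-5 + d)*5)*(-2) = -30*(-5 + 12*((-5 + 1)*5))/(-1 + 12*((-5 + 1)*5))*(-2) = -30*(-5 + 12*(-4*5))/(-1 + 12*(-4*5))*(-2) = -30*(-5 + 12*(-20))/(-1 + 12*(-20))*(-2) = -30*(-5 - 240)/(-1 - 240)*(-2) = -30*(-245)/(-241)*(-2) = -(-30)*(-245)/241*(-2) = -30*245/241*(-2) = -7350/241*(-2) = 14700/241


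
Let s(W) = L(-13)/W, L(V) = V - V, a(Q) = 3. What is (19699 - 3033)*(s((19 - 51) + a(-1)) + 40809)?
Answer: 680122794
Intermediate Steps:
L(V) = 0
s(W) = 0 (s(W) = 0/W = 0)
(19699 - 3033)*(s((19 - 51) + a(-1)) + 40809) = (19699 - 3033)*(0 + 40809) = 16666*40809 = 680122794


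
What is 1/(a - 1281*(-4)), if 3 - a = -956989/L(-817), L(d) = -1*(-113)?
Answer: 113/1536340 ≈ 7.3551e-5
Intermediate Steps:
L(d) = 113
a = 957328/113 (a = 3 - (-956989)/113 = 3 - 1*(-956989/113) = 3 + 956989/113 = 957328/113 ≈ 8471.9)
1/(a - 1281*(-4)) = 1/(957328/113 - 1281*(-4)) = 1/(957328/113 + 5124) = 1/(1536340/113) = 113/1536340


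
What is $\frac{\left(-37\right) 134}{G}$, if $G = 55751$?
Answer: $- \frac{4958}{55751} \approx -0.088931$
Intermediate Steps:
$\frac{\left(-37\right) 134}{G} = \frac{\left(-37\right) 134}{55751} = \left(-4958\right) \frac{1}{55751} = - \frac{4958}{55751}$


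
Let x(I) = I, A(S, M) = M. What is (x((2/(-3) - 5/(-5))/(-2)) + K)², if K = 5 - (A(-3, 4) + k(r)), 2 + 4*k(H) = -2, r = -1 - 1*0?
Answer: 121/36 ≈ 3.3611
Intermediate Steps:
r = -1 (r = -1 + 0 = -1)
k(H) = -1 (k(H) = -½ + (¼)*(-2) = -½ - ½ = -1)
K = 2 (K = 5 - (4 - 1) = 5 - 1*3 = 5 - 3 = 2)
(x((2/(-3) - 5/(-5))/(-2)) + K)² = ((2/(-3) - 5/(-5))/(-2) + 2)² = ((2*(-⅓) - 5*(-⅕))*(-½) + 2)² = ((-⅔ + 1)*(-½) + 2)² = ((⅓)*(-½) + 2)² = (-⅙ + 2)² = (11/6)² = 121/36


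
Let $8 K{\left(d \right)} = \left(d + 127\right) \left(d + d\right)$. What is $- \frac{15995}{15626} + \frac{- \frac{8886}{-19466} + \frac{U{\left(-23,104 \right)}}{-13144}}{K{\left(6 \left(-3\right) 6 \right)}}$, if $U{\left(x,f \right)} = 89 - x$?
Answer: $- \frac{131327666829227}{128188619906022} \approx -1.0245$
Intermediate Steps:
$K{\left(d \right)} = \frac{d \left(127 + d\right)}{4}$ ($K{\left(d \right)} = \frac{\left(d + 127\right) \left(d + d\right)}{8} = \frac{\left(127 + d\right) 2 d}{8} = \frac{2 d \left(127 + d\right)}{8} = \frac{d \left(127 + d\right)}{4}$)
$- \frac{15995}{15626} + \frac{- \frac{8886}{-19466} + \frac{U{\left(-23,104 \right)}}{-13144}}{K{\left(6 \left(-3\right) 6 \right)}} = - \frac{15995}{15626} + \frac{- \frac{8886}{-19466} + \frac{89 - -23}{-13144}}{\frac{1}{4} \cdot 6 \left(-3\right) 6 \left(127 + 6 \left(-3\right) 6\right)} = \left(-15995\right) \frac{1}{15626} + \frac{\left(-8886\right) \left(- \frac{1}{19466}\right) + \left(89 + 23\right) \left(- \frac{1}{13144}\right)}{\frac{1}{4} \left(\left(-18\right) 6\right) \left(127 - 108\right)} = - \frac{15995}{15626} + \frac{\frac{4443}{9733} + 112 \left(- \frac{1}{13144}\right)}{\frac{1}{4} \left(-108\right) \left(127 - 108\right)} = - \frac{15995}{15626} + \frac{\frac{4443}{9733} - \frac{14}{1643}}{\frac{1}{4} \left(-108\right) 19} = - \frac{15995}{15626} + \frac{7163587}{15991319 \left(-513\right)} = - \frac{15995}{15626} + \frac{7163587}{15991319} \left(- \frac{1}{513}\right) = - \frac{15995}{15626} - \frac{7163587}{8203546647} = - \frac{131327666829227}{128188619906022}$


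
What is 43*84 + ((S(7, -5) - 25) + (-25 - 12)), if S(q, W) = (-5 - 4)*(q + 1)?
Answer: 3478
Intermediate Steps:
S(q, W) = -9 - 9*q (S(q, W) = -9*(1 + q) = -9 - 9*q)
43*84 + ((S(7, -5) - 25) + (-25 - 12)) = 43*84 + (((-9 - 9*7) - 25) + (-25 - 12)) = 3612 + (((-9 - 63) - 25) - 37) = 3612 + ((-72 - 25) - 37) = 3612 + (-97 - 37) = 3612 - 134 = 3478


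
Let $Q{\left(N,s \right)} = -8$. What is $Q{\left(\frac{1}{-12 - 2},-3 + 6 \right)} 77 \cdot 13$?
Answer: $-8008$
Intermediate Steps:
$Q{\left(\frac{1}{-12 - 2},-3 + 6 \right)} 77 \cdot 13 = \left(-8\right) 77 \cdot 13 = \left(-616\right) 13 = -8008$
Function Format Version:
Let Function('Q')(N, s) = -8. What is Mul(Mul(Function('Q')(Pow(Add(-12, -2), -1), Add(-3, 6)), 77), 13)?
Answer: -8008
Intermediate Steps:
Mul(Mul(Function('Q')(Pow(Add(-12, -2), -1), Add(-3, 6)), 77), 13) = Mul(Mul(-8, 77), 13) = Mul(-616, 13) = -8008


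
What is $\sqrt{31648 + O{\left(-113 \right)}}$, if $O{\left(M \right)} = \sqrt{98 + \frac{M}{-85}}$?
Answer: $\frac{\sqrt{228656800 + 85 \sqrt{717655}}}{85} \approx 177.93$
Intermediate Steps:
$O{\left(M \right)} = \sqrt{98 - \frac{M}{85}}$ ($O{\left(M \right)} = \sqrt{98 + M \left(- \frac{1}{85}\right)} = \sqrt{98 - \frac{M}{85}}$)
$\sqrt{31648 + O{\left(-113 \right)}} = \sqrt{31648 + \frac{\sqrt{708050 - -9605}}{85}} = \sqrt{31648 + \frac{\sqrt{708050 + 9605}}{85}} = \sqrt{31648 + \frac{\sqrt{717655}}{85}}$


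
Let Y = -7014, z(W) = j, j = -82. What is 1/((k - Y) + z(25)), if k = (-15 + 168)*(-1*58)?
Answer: -1/1942 ≈ -0.00051493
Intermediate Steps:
k = -8874 (k = 153*(-58) = -8874)
z(W) = -82
1/((k - Y) + z(25)) = 1/((-8874 - 1*(-7014)) - 82) = 1/((-8874 + 7014) - 82) = 1/(-1860 - 82) = 1/(-1942) = -1/1942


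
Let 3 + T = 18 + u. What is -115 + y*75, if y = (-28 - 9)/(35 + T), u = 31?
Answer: -4030/27 ≈ -149.26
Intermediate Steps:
T = 46 (T = -3 + (18 + 31) = -3 + 49 = 46)
y = -37/81 (y = (-28 - 9)/(35 + 46) = -37/81 ≈ -0.45679)
-115 + y*75 = -115 - 37/81*75 = -115 - 925/27 = -4030/27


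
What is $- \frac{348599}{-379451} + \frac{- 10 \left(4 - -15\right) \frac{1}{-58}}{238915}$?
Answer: $\frac{483063284062}{525807906857} \approx 0.91871$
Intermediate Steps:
$- \frac{348599}{-379451} + \frac{- 10 \left(4 - -15\right) \frac{1}{-58}}{238915} = \left(-348599\right) \left(- \frac{1}{379451}\right) + - 10 \left(4 + 15\right) \left(- \frac{1}{58}\right) \frac{1}{238915} = \frac{348599}{379451} + \left(-10\right) 19 \left(- \frac{1}{58}\right) \frac{1}{238915} = \frac{348599}{379451} + \left(-190\right) \left(- \frac{1}{58}\right) \frac{1}{238915} = \frac{348599}{379451} + \frac{95}{29} \cdot \frac{1}{238915} = \frac{348599}{379451} + \frac{19}{1385707} = \frac{483063284062}{525807906857}$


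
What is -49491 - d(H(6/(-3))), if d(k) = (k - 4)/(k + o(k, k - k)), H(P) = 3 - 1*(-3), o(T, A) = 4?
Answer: -247456/5 ≈ -49491.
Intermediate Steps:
H(P) = 6 (H(P) = 3 + 3 = 6)
d(k) = (-4 + k)/(4 + k) (d(k) = (k - 4)/(k + 4) = (-4 + k)/(4 + k))
-49491 - d(H(6/(-3))) = -49491 - (-4 + 6)/(4 + 6) = -49491 - 2/10 = -49491 - 1*1/5 = -49491 - 1/5 = -247456/5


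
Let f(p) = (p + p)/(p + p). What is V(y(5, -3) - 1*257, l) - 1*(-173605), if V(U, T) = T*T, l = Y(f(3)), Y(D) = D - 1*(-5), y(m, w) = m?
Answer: 173641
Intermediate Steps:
f(p) = 1 (f(p) = (2*p)/((2*p)) = (2*p)*(1/(2*p)) = 1)
Y(D) = 5 + D (Y(D) = D + 5 = 5 + D)
l = 6 (l = 5 + 1 = 6)
V(U, T) = T²
V(y(5, -3) - 1*257, l) - 1*(-173605) = 6² - 1*(-173605) = 36 + 173605 = 173641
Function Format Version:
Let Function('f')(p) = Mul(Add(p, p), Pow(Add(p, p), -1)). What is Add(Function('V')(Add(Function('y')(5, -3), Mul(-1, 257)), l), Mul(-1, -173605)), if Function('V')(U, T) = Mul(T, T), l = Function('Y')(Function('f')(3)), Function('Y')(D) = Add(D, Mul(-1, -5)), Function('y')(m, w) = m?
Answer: 173641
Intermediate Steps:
Function('f')(p) = 1 (Function('f')(p) = Mul(Mul(2, p), Pow(Mul(2, p), -1)) = Mul(Mul(2, p), Mul(Rational(1, 2), Pow(p, -1))) = 1)
Function('Y')(D) = Add(5, D) (Function('Y')(D) = Add(D, 5) = Add(5, D))
l = 6 (l = Add(5, 1) = 6)
Function('V')(U, T) = Pow(T, 2)
Add(Function('V')(Add(Function('y')(5, -3), Mul(-1, 257)), l), Mul(-1, -173605)) = Add(Pow(6, 2), Mul(-1, -173605)) = Add(36, 173605) = 173641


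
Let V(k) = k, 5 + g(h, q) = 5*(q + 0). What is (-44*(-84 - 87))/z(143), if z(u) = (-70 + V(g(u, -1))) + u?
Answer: 836/7 ≈ 119.43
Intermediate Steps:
g(h, q) = -5 + 5*q (g(h, q) = -5 + 5*(q + 0) = -5 + 5*q)
z(u) = -80 + u (z(u) = (-70 + (-5 + 5*(-1))) + u = (-70 + (-5 - 5)) + u = (-70 - 10) + u = -80 + u)
(-44*(-84 - 87))/z(143) = (-44*(-84 - 87))/(-80 + 143) = -44*(-171)/63 = 7524*(1/63) = 836/7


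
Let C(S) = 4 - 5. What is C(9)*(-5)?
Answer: 5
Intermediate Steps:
C(S) = -1
C(9)*(-5) = -1*(-5) = 5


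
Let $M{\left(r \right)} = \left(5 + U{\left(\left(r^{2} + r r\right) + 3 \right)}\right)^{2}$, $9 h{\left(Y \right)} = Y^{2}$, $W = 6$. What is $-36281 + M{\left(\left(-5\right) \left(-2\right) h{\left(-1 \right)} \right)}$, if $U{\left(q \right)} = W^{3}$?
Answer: $12560$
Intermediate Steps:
$h{\left(Y \right)} = \frac{Y^{2}}{9}$
$U{\left(q \right)} = 216$ ($U{\left(q \right)} = 6^{3} = 216$)
$M{\left(r \right)} = 48841$ ($M{\left(r \right)} = \left(5 + 216\right)^{2} = 221^{2} = 48841$)
$-36281 + M{\left(\left(-5\right) \left(-2\right) h{\left(-1 \right)} \right)} = -36281 + 48841 = 12560$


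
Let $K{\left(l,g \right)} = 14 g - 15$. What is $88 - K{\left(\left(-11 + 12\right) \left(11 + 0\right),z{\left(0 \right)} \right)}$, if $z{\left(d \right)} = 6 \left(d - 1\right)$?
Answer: $187$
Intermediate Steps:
$z{\left(d \right)} = -6 + 6 d$ ($z{\left(d \right)} = 6 \left(-1 + d\right) = -6 + 6 d$)
$K{\left(l,g \right)} = -15 + 14 g$
$88 - K{\left(\left(-11 + 12\right) \left(11 + 0\right),z{\left(0 \right)} \right)} = 88 - \left(-15 + 14 \left(-6 + 6 \cdot 0\right)\right) = 88 - \left(-15 + 14 \left(-6 + 0\right)\right) = 88 - \left(-15 + 14 \left(-6\right)\right) = 88 - \left(-15 - 84\right) = 88 - -99 = 88 + 99 = 187$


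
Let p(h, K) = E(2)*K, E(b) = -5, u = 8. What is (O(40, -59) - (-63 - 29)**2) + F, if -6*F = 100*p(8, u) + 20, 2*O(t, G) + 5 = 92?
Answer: -46543/6 ≈ -7757.2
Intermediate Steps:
O(t, G) = 87/2 (O(t, G) = -5/2 + (1/2)*92 = -5/2 + 46 = 87/2)
p(h, K) = -5*K
F = 1990/3 (F = -(100*(-5*8) + 20)/6 = -(100*(-40) + 20)/6 = -(-4000 + 20)/6 = -1/6*(-3980) = 1990/3 ≈ 663.33)
(O(40, -59) - (-63 - 29)**2) + F = (87/2 - (-63 - 29)**2) + 1990/3 = (87/2 - 1*(-92)**2) + 1990/3 = (87/2 - 1*8464) + 1990/3 = (87/2 - 8464) + 1990/3 = -16841/2 + 1990/3 = -46543/6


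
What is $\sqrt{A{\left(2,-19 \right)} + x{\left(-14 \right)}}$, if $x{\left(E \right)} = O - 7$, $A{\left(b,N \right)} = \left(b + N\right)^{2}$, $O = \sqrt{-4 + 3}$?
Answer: $\sqrt{282 + i} \approx 16.793 + 0.0298 i$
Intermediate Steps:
$O = i$ ($O = \sqrt{-1} = i \approx 1.0 i$)
$A{\left(b,N \right)} = \left(N + b\right)^{2}$
$x{\left(E \right)} = -7 + i$ ($x{\left(E \right)} = i - 7 = -7 + i$)
$\sqrt{A{\left(2,-19 \right)} + x{\left(-14 \right)}} = \sqrt{\left(-19 + 2\right)^{2} - \left(7 - i\right)} = \sqrt{\left(-17\right)^{2} - \left(7 - i\right)} = \sqrt{289 - \left(7 - i\right)} = \sqrt{282 + i}$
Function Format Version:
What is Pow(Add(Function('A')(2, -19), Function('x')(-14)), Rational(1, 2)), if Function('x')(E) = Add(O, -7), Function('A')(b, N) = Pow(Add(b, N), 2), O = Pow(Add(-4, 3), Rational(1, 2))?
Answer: Pow(Add(282, I), Rational(1, 2)) ≈ Add(16.793, Mul(0.0298, I))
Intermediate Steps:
O = I (O = Pow(-1, Rational(1, 2)) = I ≈ Mul(1.0000, I))
Function('A')(b, N) = Pow(Add(N, b), 2)
Function('x')(E) = Add(-7, I) (Function('x')(E) = Add(I, -7) = Add(-7, I))
Pow(Add(Function('A')(2, -19), Function('x')(-14)), Rational(1, 2)) = Pow(Add(Pow(Add(-19, 2), 2), Add(-7, I)), Rational(1, 2)) = Pow(Add(Pow(-17, 2), Add(-7, I)), Rational(1, 2)) = Pow(Add(289, Add(-7, I)), Rational(1, 2)) = Pow(Add(282, I), Rational(1, 2))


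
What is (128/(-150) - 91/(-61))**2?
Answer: 8532241/20930625 ≈ 0.40764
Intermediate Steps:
(128/(-150) - 91/(-61))**2 = (128*(-1/150) - 91*(-1/61))**2 = (-64/75 + 91/61)**2 = (2921/4575)**2 = 8532241/20930625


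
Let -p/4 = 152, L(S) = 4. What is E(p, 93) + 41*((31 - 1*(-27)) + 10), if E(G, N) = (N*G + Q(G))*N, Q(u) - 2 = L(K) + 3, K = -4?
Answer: -5254967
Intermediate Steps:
p = -608 (p = -4*152 = -608)
Q(u) = 9 (Q(u) = 2 + (4 + 3) = 2 + 7 = 9)
E(G, N) = N*(9 + G*N) (E(G, N) = (N*G + 9)*N = (G*N + 9)*N = (9 + G*N)*N = N*(9 + G*N))
E(p, 93) + 41*((31 - 1*(-27)) + 10) = 93*(9 - 608*93) + 41*((31 - 1*(-27)) + 10) = 93*(9 - 56544) + 41*((31 + 27) + 10) = 93*(-56535) + 41*(58 + 10) = -5257755 + 41*68 = -5257755 + 2788 = -5254967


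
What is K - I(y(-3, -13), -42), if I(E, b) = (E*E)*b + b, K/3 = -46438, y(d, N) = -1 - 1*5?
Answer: -137760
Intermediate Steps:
y(d, N) = -6 (y(d, N) = -1 - 5 = -6)
K = -139314 (K = 3*(-46438) = -139314)
I(E, b) = b + b*E² (I(E, b) = E²*b + b = b*E² + b = b + b*E²)
K - I(y(-3, -13), -42) = -139314 - (-42)*(1 + (-6)²) = -139314 - (-42)*(1 + 36) = -139314 - (-42)*37 = -139314 - 1*(-1554) = -139314 + 1554 = -137760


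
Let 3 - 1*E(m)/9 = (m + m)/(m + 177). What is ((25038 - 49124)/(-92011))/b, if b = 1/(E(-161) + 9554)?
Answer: 940522171/368044 ≈ 2555.5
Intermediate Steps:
E(m) = 27 - 18*m/(177 + m) (E(m) = 27 - 9*(m + m)/(m + 177) = 27 - 9*2*m/(177 + m) = 27 - 18*m/(177 + m))
b = 8/78097 (b = 1/(9*(531 - 161)/(177 - 161) + 9554) = 1/(9*370/16 + 9554) = 1/(9*(1/16)*370 + 9554) = 1/(1665/8 + 9554) = 1/(78097/8) = 8/78097 ≈ 0.00010244)
((25038 - 49124)/(-92011))/b = ((25038 - 49124)/(-92011))/(8/78097) = -24086*(-1/92011)*(78097/8) = (24086/92011)*(78097/8) = 940522171/368044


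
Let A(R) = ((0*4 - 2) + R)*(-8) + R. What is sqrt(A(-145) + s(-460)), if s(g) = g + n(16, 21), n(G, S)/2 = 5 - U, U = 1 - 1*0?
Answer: sqrt(579) ≈ 24.062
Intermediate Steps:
U = 1 (U = 1 + 0 = 1)
n(G, S) = 8 (n(G, S) = 2*(5 - 1*1) = 2*(5 - 1) = 2*4 = 8)
s(g) = 8 + g (s(g) = g + 8 = 8 + g)
A(R) = 16 - 7*R (A(R) = ((0 - 2) + R)*(-8) + R = (-2 + R)*(-8) + R = (16 - 8*R) + R = 16 - 7*R)
sqrt(A(-145) + s(-460)) = sqrt((16 - 7*(-145)) + (8 - 460)) = sqrt((16 + 1015) - 452) = sqrt(1031 - 452) = sqrt(579)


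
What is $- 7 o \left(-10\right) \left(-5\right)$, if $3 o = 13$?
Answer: $- \frac{4550}{3} \approx -1516.7$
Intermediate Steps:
$o = \frac{13}{3}$ ($o = \frac{1}{3} \cdot 13 = \frac{13}{3} \approx 4.3333$)
$- 7 o \left(-10\right) \left(-5\right) = \left(-7\right) \frac{13}{3} \left(-10\right) \left(-5\right) = \left(- \frac{91}{3}\right) \left(-10\right) \left(-5\right) = \frac{910}{3} \left(-5\right) = - \frac{4550}{3}$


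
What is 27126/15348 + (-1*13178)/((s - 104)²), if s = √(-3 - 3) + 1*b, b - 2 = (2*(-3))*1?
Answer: 11*(44388*√6 + 863477*I)/(7674*(36*√6 + 1943*I)) ≈ 0.63934 - 0.051196*I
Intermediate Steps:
b = -4 (b = 2 + (2*(-3))*1 = 2 - 6*1 = 2 - 6 = -4)
s = -4 + I*√6 (s = √(-3 - 3) + 1*(-4) = √(-6) - 4 = I*√6 - 4 = -4 + I*√6 ≈ -4.0 + 2.4495*I)
27126/15348 + (-1*13178)/((s - 104)²) = 27126/15348 + (-1*13178)/(((-4 + I*√6) - 104)²) = 27126*(1/15348) - 13178/(-108 + I*√6)² = 4521/2558 - 13178/(-108 + I*√6)²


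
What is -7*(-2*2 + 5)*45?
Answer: -315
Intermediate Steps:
-7*(-2*2 + 5)*45 = -7*(-4 + 5)*45 = -7*1*45 = -7*45 = -315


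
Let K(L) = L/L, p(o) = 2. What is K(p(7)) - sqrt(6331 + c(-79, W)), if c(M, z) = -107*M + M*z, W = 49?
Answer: 1 - sqrt(10913) ≈ -103.47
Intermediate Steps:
K(L) = 1
K(p(7)) - sqrt(6331 + c(-79, W)) = 1 - sqrt(6331 - 79*(-107 + 49)) = 1 - sqrt(6331 - 79*(-58)) = 1 - sqrt(6331 + 4582) = 1 - sqrt(10913)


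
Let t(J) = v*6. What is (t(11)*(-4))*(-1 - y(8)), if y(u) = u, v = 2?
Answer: 432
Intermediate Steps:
t(J) = 12 (t(J) = 2*6 = 12)
(t(11)*(-4))*(-1 - y(8)) = (12*(-4))*(-1 - 1*8) = -48*(-1 - 8) = -48*(-9) = 432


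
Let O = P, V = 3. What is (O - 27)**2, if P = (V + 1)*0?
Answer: 729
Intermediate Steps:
P = 0 (P = (3 + 1)*0 = 4*0 = 0)
O = 0
(O - 27)**2 = (0 - 27)**2 = (-27)**2 = 729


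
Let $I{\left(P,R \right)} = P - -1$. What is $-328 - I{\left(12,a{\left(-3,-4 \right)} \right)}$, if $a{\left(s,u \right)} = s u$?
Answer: $-341$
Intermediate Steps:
$I{\left(P,R \right)} = 1 + P$ ($I{\left(P,R \right)} = P + 1 = 1 + P$)
$-328 - I{\left(12,a{\left(-3,-4 \right)} \right)} = -328 - \left(1 + 12\right) = -328 - 13 = -341$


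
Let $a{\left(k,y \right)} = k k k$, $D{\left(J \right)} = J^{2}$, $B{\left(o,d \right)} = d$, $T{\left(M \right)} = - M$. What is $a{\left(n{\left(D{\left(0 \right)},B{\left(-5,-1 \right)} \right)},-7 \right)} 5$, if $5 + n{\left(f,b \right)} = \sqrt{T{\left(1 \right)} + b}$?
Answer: $-475 + 365 i \sqrt{2} \approx -475.0 + 516.19 i$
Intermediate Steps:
$n{\left(f,b \right)} = -5 + \sqrt{-1 + b}$ ($n{\left(f,b \right)} = -5 + \sqrt{\left(-1\right) 1 + b} = -5 + \sqrt{-1 + b}$)
$a{\left(k,y \right)} = k^{3}$ ($a{\left(k,y \right)} = k^{2} k = k^{3}$)
$a{\left(n{\left(D{\left(0 \right)},B{\left(-5,-1 \right)} \right)},-7 \right)} 5 = \left(-5 + \sqrt{-1 - 1}\right)^{3} \cdot 5 = \left(-5 + \sqrt{-2}\right)^{3} \cdot 5 = \left(-5 + i \sqrt{2}\right)^{3} \cdot 5 = 5 \left(-5 + i \sqrt{2}\right)^{3}$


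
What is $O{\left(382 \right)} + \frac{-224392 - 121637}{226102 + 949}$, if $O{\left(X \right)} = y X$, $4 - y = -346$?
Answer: $\frac{30356372671}{227051} \approx 1.337 \cdot 10^{5}$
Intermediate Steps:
$y = 350$ ($y = 4 - -346 = 4 + 346 = 350$)
$O{\left(X \right)} = 350 X$
$O{\left(382 \right)} + \frac{-224392 - 121637}{226102 + 949} = 350 \cdot 382 + \frac{-224392 - 121637}{226102 + 949} = 133700 - \frac{346029}{227051} = \frac{30356372671}{227051}$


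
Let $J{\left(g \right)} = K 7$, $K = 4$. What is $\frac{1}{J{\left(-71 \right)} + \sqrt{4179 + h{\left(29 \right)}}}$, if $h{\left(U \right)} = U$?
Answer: $- \frac{7}{856} + \frac{\sqrt{263}}{856} \approx 0.010768$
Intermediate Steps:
$J{\left(g \right)} = 28$ ($J{\left(g \right)} = 4 \cdot 7 = 28$)
$\frac{1}{J{\left(-71 \right)} + \sqrt{4179 + h{\left(29 \right)}}} = \frac{1}{28 + \sqrt{4179 + 29}} = \frac{1}{28 + \sqrt{4208}} = \frac{1}{28 + 4 \sqrt{263}}$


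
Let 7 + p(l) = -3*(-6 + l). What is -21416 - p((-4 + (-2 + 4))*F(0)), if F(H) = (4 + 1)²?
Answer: -21577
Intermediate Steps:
F(H) = 25 (F(H) = 5² = 25)
p(l) = 11 - 3*l (p(l) = -7 - 3*(-6 + l) = -7 + (18 - 3*l) = 11 - 3*l)
-21416 - p((-4 + (-2 + 4))*F(0)) = -21416 - (11 - 3*(-4 + (-2 + 4))*25) = -21416 - (11 - 3*(-4 + 2)*25) = -21416 - (11 - (-6)*25) = -21416 - (11 - 3*(-50)) = -21416 - (11 + 150) = -21416 - 1*161 = -21416 - 161 = -21577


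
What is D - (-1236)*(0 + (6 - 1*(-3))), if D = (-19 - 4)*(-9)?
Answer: 11331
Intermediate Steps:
D = 207 (D = -23*(-9) = 207)
D - (-1236)*(0 + (6 - 1*(-3))) = 207 - (-1236)*(0 + (6 - 1*(-3))) = 207 - (-1236)*(0 + (6 + 3)) = 207 - (-1236)*(0 + 9) = 207 - (-1236)*9 = 207 - 309*(-36) = 207 + 11124 = 11331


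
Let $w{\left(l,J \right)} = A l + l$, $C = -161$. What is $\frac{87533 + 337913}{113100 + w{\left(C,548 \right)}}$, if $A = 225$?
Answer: $\frac{212723}{38357} \approx 5.5459$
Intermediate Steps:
$w{\left(l,J \right)} = 226 l$ ($w{\left(l,J \right)} = 225 l + l = 226 l$)
$\frac{87533 + 337913}{113100 + w{\left(C,548 \right)}} = \frac{87533 + 337913}{113100 + 226 \left(-161\right)} = \frac{425446}{113100 - 36386} = \frac{425446}{76714} = 425446 \cdot \frac{1}{76714} = \frac{212723}{38357}$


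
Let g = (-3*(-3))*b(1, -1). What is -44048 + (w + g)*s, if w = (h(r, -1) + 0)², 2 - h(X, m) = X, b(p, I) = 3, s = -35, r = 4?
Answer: -45133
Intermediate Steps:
h(X, m) = 2 - X
g = 27 (g = -3*(-3)*3 = 9*3 = 27)
w = 4 (w = ((2 - 1*4) + 0)² = ((2 - 4) + 0)² = (-2 + 0)² = (-2)² = 4)
-44048 + (w + g)*s = -44048 + (4 + 27)*(-35) = -44048 + 31*(-35) = -44048 - 1085 = -45133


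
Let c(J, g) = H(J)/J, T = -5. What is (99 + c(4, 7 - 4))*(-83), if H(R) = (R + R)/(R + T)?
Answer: -8051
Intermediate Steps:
H(R) = 2*R/(-5 + R) (H(R) = (R + R)/(R - 5) = (2*R)/(-5 + R) = 2*R/(-5 + R))
c(J, g) = 2/(-5 + J) (c(J, g) = (2*J/(-5 + J))/J = 2/(-5 + J))
(99 + c(4, 7 - 4))*(-83) = (99 + 2/(-5 + 4))*(-83) = (99 + 2/(-1))*(-83) = (99 + 2*(-1))*(-83) = (99 - 2)*(-83) = 97*(-83) = -8051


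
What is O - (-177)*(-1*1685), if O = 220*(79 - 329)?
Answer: -353245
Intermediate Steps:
O = -55000 (O = 220*(-250) = -55000)
O - (-177)*(-1*1685) = -55000 - (-177)*(-1*1685) = -55000 - (-177)*(-1685) = -55000 - 1*298245 = -55000 - 298245 = -353245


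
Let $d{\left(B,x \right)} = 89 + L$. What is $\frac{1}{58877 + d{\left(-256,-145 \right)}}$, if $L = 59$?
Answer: $\frac{1}{59025} \approx 1.6942 \cdot 10^{-5}$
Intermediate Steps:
$d{\left(B,x \right)} = 148$ ($d{\left(B,x \right)} = 89 + 59 = 148$)
$\frac{1}{58877 + d{\left(-256,-145 \right)}} = \frac{1}{58877 + 148} = \frac{1}{59025}$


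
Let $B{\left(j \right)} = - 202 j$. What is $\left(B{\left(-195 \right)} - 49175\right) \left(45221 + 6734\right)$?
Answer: $-508379675$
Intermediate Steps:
$\left(B{\left(-195 \right)} - 49175\right) \left(45221 + 6734\right) = \left(\left(-202\right) \left(-195\right) - 49175\right) \left(45221 + 6734\right) = \left(39390 - 49175\right) 51955 = \left(-9785\right) 51955 = -508379675$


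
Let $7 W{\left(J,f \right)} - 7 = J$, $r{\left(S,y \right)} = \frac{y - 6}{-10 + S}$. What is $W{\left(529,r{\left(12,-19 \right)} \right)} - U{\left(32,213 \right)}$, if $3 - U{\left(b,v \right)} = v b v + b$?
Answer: $\frac{10163395}{7} \approx 1.4519 \cdot 10^{6}$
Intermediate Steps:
$r{\left(S,y \right)} = \frac{-6 + y}{-10 + S}$
$U{\left(b,v \right)} = 3 - b - b v^{2}$ ($U{\left(b,v \right)} = 3 - \left(v b v + b\right) = 3 - \left(b v v + b\right) = 3 - \left(b v^{2} + b\right) = 3 - \left(b + b v^{2}\right) = 3 - b - b v^{2}$)
$W{\left(J,f \right)} = 1 + \frac{J}{7}$
$W{\left(529,r{\left(12,-19 \right)} \right)} - U{\left(32,213 \right)} = \left(1 + \frac{1}{7} \cdot 529\right) - \left(3 - 32 - 32 \cdot 213^{2}\right) = \left(1 + \frac{529}{7}\right) - \left(3 - 32 - 32 \cdot 45369\right) = \frac{536}{7} - \left(3 - 32 - 1451808\right) = \frac{536}{7} - -1451837 = \frac{536}{7} + 1451837 = \frac{10163395}{7}$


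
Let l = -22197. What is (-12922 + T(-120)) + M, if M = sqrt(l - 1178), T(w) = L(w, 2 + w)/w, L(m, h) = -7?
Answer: -1550633/120 + 5*I*sqrt(935) ≈ -12922.0 + 152.89*I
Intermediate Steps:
T(w) = -7/w
M = 5*I*sqrt(935) (M = sqrt(-22197 - 1178) = sqrt(-23375) = 5*I*sqrt(935) ≈ 152.89*I)
(-12922 + T(-120)) + M = (-12922 - 7/(-120)) + 5*I*sqrt(935) = (-12922 - 7*(-1/120)) + 5*I*sqrt(935) = (-12922 + 7/120) + 5*I*sqrt(935) = -1550633/120 + 5*I*sqrt(935)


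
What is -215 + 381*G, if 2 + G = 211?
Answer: 79414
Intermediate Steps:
G = 209 (G = -2 + 211 = 209)
-215 + 381*G = -215 + 381*209 = -215 + 79629 = 79414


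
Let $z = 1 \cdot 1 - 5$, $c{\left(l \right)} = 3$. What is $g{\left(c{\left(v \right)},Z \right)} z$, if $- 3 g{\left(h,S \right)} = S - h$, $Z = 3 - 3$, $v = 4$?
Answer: $-4$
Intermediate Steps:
$Z = 0$
$z = -4$ ($z = 1 - 5 = -4$)
$g{\left(h,S \right)} = - \frac{S}{3} + \frac{h}{3}$ ($g{\left(h,S \right)} = - \frac{S - h}{3} = - \frac{S}{3} + \frac{h}{3}$)
$g{\left(c{\left(v \right)},Z \right)} z = \left(\left(- \frac{1}{3}\right) 0 + \frac{1}{3} \cdot 3\right) \left(-4\right) = \left(0 + 1\right) \left(-4\right) = 1 \left(-4\right) = -4$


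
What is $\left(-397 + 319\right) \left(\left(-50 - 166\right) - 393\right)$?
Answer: $47502$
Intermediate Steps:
$\left(-397 + 319\right) \left(\left(-50 - 166\right) - 393\right) = - 78 \left(-216 - 393\right) = \left(-78\right) \left(-609\right) = 47502$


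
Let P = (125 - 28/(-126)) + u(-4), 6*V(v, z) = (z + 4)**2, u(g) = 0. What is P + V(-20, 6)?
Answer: 1277/9 ≈ 141.89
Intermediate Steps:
V(v, z) = (4 + z)**2/6 (V(v, z) = (z + 4)**2/6 = (4 + z)**2/6)
P = 1127/9 (P = (125 - 28/(-126)) + 0 = (125 - 28*(-1/126)) + 0 = (125 + 2/9) + 0 = 1127/9 + 0 = 1127/9 ≈ 125.22)
P + V(-20, 6) = 1127/9 + (4 + 6)**2/6 = 1127/9 + (1/6)*10**2 = 1127/9 + (1/6)*100 = 1127/9 + 50/3 = 1277/9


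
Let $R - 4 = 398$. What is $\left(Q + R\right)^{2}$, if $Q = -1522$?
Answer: $1254400$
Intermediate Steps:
$R = 402$ ($R = 4 + 398 = 402$)
$\left(Q + R\right)^{2} = \left(-1522 + 402\right)^{2} = \left(-1120\right)^{2} = 1254400$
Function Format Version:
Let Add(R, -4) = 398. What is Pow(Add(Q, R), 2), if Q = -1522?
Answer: 1254400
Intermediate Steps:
R = 402 (R = Add(4, 398) = 402)
Pow(Add(Q, R), 2) = Pow(Add(-1522, 402), 2) = Pow(-1120, 2) = 1254400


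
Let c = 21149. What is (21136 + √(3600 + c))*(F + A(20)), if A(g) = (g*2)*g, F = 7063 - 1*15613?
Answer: -163804000 - 7750*√24749 ≈ -1.6502e+8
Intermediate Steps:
F = -8550 (F = 7063 - 15613 = -8550)
A(g) = 2*g² (A(g) = (2*g)*g = 2*g²)
(21136 + √(3600 + c))*(F + A(20)) = (21136 + √(3600 + 21149))*(-8550 + 2*20²) = (21136 + √24749)*(-8550 + 2*400) = (21136 + √24749)*(-8550 + 800) = (21136 + √24749)*(-7750) = -163804000 - 7750*√24749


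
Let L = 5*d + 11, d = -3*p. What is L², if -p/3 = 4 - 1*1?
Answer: 21316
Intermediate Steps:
p = -9 (p = -3*(4 - 1*1) = -3*(4 - 1) = -3*3 = -9)
d = 27 (d = -3*(-9) = 27)
L = 146 (L = 5*27 + 11 = 135 + 11 = 146)
L² = 146² = 21316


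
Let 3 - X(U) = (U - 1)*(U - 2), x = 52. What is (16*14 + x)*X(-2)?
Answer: -2484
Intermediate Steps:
X(U) = 3 - (-1 + U)*(-2 + U) (X(U) = 3 - (U - 1)*(U - 2) = 3 - (-1 + U)*(-2 + U))
(16*14 + x)*X(-2) = (16*14 + 52)*(1 - 1*(-2)² + 3*(-2)) = (224 + 52)*(1 - 1*4 - 6) = 276*(1 - 4 - 6) = 276*(-9) = -2484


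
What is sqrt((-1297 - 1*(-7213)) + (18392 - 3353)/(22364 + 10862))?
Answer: sqrt(6531568907430)/33226 ≈ 76.918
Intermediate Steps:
sqrt((-1297 - 1*(-7213)) + (18392 - 3353)/(22364 + 10862)) = sqrt((-1297 + 7213) + 15039/33226) = sqrt(5916 + 15039*(1/33226)) = sqrt(5916 + 15039/33226) = sqrt(196580055/33226) = sqrt(6531568907430)/33226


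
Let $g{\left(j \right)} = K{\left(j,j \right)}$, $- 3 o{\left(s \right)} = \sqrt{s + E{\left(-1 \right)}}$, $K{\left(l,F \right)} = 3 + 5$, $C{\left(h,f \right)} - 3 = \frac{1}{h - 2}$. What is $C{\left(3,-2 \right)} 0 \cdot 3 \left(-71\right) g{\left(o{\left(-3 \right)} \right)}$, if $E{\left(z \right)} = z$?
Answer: $0$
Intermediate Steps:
$C{\left(h,f \right)} = 3 + \frac{1}{-2 + h}$ ($C{\left(h,f \right)} = 3 + \frac{1}{h - 2} = 3 + \frac{1}{-2 + h}$)
$K{\left(l,F \right)} = 8$
$o{\left(s \right)} = - \frac{\sqrt{-1 + s}}{3}$ ($o{\left(s \right)} = - \frac{\sqrt{s - 1}}{3} = - \frac{\sqrt{-1 + s}}{3}$)
$g{\left(j \right)} = 8$
$C{\left(3,-2 \right)} 0 \cdot 3 \left(-71\right) g{\left(o{\left(-3 \right)} \right)} = \frac{-5 + 3 \cdot 3}{-2 + 3} \cdot 0 \cdot 3 \left(-71\right) 8 = \frac{-5 + 9}{1} \cdot 0 \cdot 3 \left(-71\right) 8 = 1 \cdot 4 \cdot 0 \cdot 3 \left(-71\right) 8 = 4 \cdot 0 \cdot 3 \left(-71\right) 8 = 0 \cdot 3 \left(-71\right) 8 = 0 \left(-71\right) 8 = 0 \cdot 8 = 0$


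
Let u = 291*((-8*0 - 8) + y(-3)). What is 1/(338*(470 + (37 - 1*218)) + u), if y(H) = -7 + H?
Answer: 1/92444 ≈ 1.0817e-5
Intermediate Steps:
u = -5238 (u = 291*((-8*0 - 8) + (-7 - 3)) = 291*((0 - 8) - 10) = 291*(-8 - 10) = 291*(-18) = -5238)
1/(338*(470 + (37 - 1*218)) + u) = 1/(338*(470 + (37 - 1*218)) - 5238) = 1/(338*(470 + (37 - 218)) - 5238) = 1/(338*(470 - 181) - 5238) = 1/(338*289 - 5238) = 1/(97682 - 5238) = 1/92444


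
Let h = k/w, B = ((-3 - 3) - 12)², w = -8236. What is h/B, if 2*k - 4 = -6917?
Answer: 6913/5336928 ≈ 0.0012953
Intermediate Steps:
k = -6913/2 (k = 2 + (½)*(-6917) = 2 - 6917/2 = -6913/2 ≈ -3456.5)
B = 324 (B = (-6 - 12)² = (-18)² = 324)
h = 6913/16472 (h = -6913/2/(-8236) = -6913/2*(-1/8236) = 6913/16472 ≈ 0.41968)
h/B = (6913/16472)/324 = (6913/16472)*(1/324) = 6913/5336928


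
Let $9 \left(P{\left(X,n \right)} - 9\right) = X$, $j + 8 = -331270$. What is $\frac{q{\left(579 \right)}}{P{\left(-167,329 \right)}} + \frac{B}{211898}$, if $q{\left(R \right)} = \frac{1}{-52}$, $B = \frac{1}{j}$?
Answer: $\frac{157943576581}{78480408829992} \approx 0.0020125$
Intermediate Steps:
$j = -331278$ ($j = -8 - 331270 = -331278$)
$P{\left(X,n \right)} = 9 + \frac{X}{9}$
$B = - \frac{1}{331278}$ ($B = \frac{1}{-331278} = - \frac{1}{331278} \approx -3.0186 \cdot 10^{-6}$)
$q{\left(R \right)} = - \frac{1}{52}$
$\frac{q{\left(579 \right)}}{P{\left(-167,329 \right)}} + \frac{B}{211898} = - \frac{1}{52 \left(9 + \frac{1}{9} \left(-167\right)\right)} - \frac{1}{331278 \cdot 211898} = - \frac{1}{52 \left(9 - \frac{167}{9}\right)} - \frac{1}{70197145644} = - \frac{1}{52 \left(- \frac{86}{9}\right)} - \frac{1}{70197145644} = \left(- \frac{1}{52}\right) \left(- \frac{9}{86}\right) - \frac{1}{70197145644} = \frac{9}{4472} - \frac{1}{70197145644} = \frac{157943576581}{78480408829992}$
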